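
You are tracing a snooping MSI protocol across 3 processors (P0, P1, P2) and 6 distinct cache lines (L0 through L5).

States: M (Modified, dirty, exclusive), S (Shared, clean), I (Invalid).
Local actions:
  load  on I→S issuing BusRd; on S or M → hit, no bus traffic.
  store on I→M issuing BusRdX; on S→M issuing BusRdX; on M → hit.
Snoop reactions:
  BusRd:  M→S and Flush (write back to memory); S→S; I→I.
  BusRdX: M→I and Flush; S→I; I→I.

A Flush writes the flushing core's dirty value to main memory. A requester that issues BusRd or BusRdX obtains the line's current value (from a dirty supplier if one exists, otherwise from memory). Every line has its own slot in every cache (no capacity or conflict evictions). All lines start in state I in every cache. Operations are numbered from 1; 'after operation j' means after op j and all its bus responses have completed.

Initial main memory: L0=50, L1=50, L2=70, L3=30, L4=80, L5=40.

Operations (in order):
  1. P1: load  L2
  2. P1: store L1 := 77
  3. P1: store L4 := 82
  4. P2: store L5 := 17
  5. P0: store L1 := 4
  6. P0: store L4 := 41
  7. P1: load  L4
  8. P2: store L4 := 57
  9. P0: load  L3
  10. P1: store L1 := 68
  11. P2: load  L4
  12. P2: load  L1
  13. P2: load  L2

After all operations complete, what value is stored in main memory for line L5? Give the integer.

memory[L5] = 40

1. P1: load  L2  bus=[BusRd]  L2: P0=I P1=S P2=I  mem[L2]=70
2. P1: store L1 := 77  bus=[BusRdX]  L1: P0=I P1=M P2=I  mem[L1]=50
3. P1: store L4 := 82  bus=[BusRdX]  L4: P0=I P1=M P2=I  mem[L4]=80
4. P2: store L5 := 17  bus=[BusRdX]  L5: P0=I P1=I P2=M  mem[L5]=40
5. P0: store L1 := 4  bus=[BusRdX,Flush]  L1: P0=M P1=I P2=I  mem[L1]=77
6. P0: store L4 := 41  bus=[BusRdX,Flush]  L4: P0=M P1=I P2=I  mem[L4]=82
7. P1: load  L4  bus=[BusRd,Flush]  L4: P0=S P1=S P2=I  mem[L4]=41
8. P2: store L4 := 57  bus=[BusRdX]  L4: P0=I P1=I P2=M  mem[L4]=41
9. P0: load  L3  bus=[BusRd]  L3: P0=S P1=I P2=I  mem[L3]=30
10. P1: store L1 := 68  bus=[BusRdX,Flush]  L1: P0=I P1=M P2=I  mem[L1]=4
11. P2: load  L4  bus=[-]  L4: P0=I P1=I P2=M  mem[L4]=41
12. P2: load  L1  bus=[BusRd,Flush]  L1: P0=I P1=S P2=S  mem[L1]=68
13. P2: load  L2  bus=[BusRd]  L2: P0=I P1=S P2=S  mem[L2]=70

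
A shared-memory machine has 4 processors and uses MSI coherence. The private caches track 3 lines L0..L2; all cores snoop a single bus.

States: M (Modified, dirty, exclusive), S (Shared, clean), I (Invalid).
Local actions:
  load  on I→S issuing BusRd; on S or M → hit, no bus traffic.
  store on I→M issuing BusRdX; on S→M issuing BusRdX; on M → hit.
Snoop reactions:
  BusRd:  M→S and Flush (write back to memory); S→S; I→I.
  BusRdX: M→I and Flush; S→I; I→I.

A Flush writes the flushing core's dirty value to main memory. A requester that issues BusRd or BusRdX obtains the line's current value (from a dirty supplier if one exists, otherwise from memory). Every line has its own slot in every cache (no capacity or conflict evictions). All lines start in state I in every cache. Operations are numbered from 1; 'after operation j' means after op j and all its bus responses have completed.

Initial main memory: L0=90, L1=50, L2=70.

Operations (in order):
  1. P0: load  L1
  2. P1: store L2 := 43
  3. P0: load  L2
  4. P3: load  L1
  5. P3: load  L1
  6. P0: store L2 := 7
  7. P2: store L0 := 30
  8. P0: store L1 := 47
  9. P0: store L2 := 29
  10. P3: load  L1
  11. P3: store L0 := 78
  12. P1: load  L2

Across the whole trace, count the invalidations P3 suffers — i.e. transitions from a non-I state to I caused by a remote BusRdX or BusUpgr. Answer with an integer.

[1] P0: load  L1 | P0:S(50), P1:I, P2:I, P3:I | bus: BusRd
[2] P1: store L2 := 43 | P0:I, P1:M(43), P2:I, P3:I | bus: BusRdX
[3] P0: load  L2 | P0:S(43), P1:S(43), P2:I, P3:I | bus: BusRd,Flush
[4] P3: load  L1 | P0:S(50), P1:I, P2:I, P3:S(50) | bus: BusRd
[5] P3: load  L1 | P0:S(50), P1:I, P2:I, P3:S(50) | bus: none
[6] P0: store L2 := 7 | P0:M(7), P1:I, P2:I, P3:I | bus: BusRdX
[7] P2: store L0 := 30 | P0:I, P1:I, P2:M(30), P3:I | bus: BusRdX
[8] P0: store L1 := 47 | P0:M(47), P1:I, P2:I, P3:I | bus: BusRdX
[9] P0: store L2 := 29 | P0:M(29), P1:I, P2:I, P3:I | bus: none
[10] P3: load  L1 | P0:S(47), P1:I, P2:I, P3:S(47) | bus: BusRd,Flush
[11] P3: store L0 := 78 | P0:I, P1:I, P2:I, P3:M(78) | bus: BusRdX,Flush
[12] P1: load  L2 | P0:S(29), P1:S(29), P2:I, P3:I | bus: BusRd,Flush

invalidations = 1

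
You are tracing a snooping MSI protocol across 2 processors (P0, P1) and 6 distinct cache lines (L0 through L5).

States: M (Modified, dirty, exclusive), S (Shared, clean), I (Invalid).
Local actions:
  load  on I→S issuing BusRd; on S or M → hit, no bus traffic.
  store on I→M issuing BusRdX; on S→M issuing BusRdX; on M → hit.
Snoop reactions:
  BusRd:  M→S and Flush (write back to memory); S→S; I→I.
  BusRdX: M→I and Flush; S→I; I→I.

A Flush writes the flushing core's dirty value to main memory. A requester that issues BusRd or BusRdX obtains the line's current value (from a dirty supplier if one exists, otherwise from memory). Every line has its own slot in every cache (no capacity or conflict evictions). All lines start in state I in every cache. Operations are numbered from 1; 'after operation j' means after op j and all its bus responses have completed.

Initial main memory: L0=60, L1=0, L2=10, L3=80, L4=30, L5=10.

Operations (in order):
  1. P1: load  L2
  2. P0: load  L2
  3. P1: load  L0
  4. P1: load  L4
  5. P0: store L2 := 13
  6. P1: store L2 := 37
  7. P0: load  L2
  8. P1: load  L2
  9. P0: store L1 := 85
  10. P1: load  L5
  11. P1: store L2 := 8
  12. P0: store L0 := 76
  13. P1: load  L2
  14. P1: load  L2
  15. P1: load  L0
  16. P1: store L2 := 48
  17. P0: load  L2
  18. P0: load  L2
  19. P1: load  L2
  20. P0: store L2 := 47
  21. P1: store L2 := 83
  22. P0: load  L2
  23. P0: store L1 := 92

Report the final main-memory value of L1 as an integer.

memory[L1] = 0

step 1: P1: load  L2  ⟶  IS  (L2)  txn=BusRd  M[L2]=10
step 2: P0: load  L2  ⟶  SS  (L2)  txn=BusRd  M[L2]=10
step 3: P1: load  L0  ⟶  IS  (L0)  txn=BusRd  M[L0]=60
step 4: P1: load  L4  ⟶  IS  (L4)  txn=BusRd  M[L4]=30
step 5: P0: store L2 := 13  ⟶  MI  (L2)  txn=BusRdX  M[L2]=10
step 6: P1: store L2 := 37  ⟶  IM  (L2)  txn=BusRdX+Flush  M[L2]=13
step 7: P0: load  L2  ⟶  SS  (L2)  txn=BusRd+Flush  M[L2]=37
step 8: P1: load  L2  ⟶  SS  (L2)  txn=∅  M[L2]=37
step 9: P0: store L1 := 85  ⟶  MI  (L1)  txn=BusRdX  M[L1]=0
step 10: P1: load  L5  ⟶  IS  (L5)  txn=BusRd  M[L5]=10
step 11: P1: store L2 := 8  ⟶  IM  (L2)  txn=BusRdX  M[L2]=37
step 12: P0: store L0 := 76  ⟶  MI  (L0)  txn=BusRdX  M[L0]=60
step 13: P1: load  L2  ⟶  IM  (L2)  txn=∅  M[L2]=37
step 14: P1: load  L2  ⟶  IM  (L2)  txn=∅  M[L2]=37
step 15: P1: load  L0  ⟶  SS  (L0)  txn=BusRd+Flush  M[L0]=76
step 16: P1: store L2 := 48  ⟶  IM  (L2)  txn=∅  M[L2]=37
step 17: P0: load  L2  ⟶  SS  (L2)  txn=BusRd+Flush  M[L2]=48
step 18: P0: load  L2  ⟶  SS  (L2)  txn=∅  M[L2]=48
step 19: P1: load  L2  ⟶  SS  (L2)  txn=∅  M[L2]=48
step 20: P0: store L2 := 47  ⟶  MI  (L2)  txn=BusRdX  M[L2]=48
step 21: P1: store L2 := 83  ⟶  IM  (L2)  txn=BusRdX+Flush  M[L2]=47
step 22: P0: load  L2  ⟶  SS  (L2)  txn=BusRd+Flush  M[L2]=83
step 23: P0: store L1 := 92  ⟶  MI  (L1)  txn=∅  M[L1]=0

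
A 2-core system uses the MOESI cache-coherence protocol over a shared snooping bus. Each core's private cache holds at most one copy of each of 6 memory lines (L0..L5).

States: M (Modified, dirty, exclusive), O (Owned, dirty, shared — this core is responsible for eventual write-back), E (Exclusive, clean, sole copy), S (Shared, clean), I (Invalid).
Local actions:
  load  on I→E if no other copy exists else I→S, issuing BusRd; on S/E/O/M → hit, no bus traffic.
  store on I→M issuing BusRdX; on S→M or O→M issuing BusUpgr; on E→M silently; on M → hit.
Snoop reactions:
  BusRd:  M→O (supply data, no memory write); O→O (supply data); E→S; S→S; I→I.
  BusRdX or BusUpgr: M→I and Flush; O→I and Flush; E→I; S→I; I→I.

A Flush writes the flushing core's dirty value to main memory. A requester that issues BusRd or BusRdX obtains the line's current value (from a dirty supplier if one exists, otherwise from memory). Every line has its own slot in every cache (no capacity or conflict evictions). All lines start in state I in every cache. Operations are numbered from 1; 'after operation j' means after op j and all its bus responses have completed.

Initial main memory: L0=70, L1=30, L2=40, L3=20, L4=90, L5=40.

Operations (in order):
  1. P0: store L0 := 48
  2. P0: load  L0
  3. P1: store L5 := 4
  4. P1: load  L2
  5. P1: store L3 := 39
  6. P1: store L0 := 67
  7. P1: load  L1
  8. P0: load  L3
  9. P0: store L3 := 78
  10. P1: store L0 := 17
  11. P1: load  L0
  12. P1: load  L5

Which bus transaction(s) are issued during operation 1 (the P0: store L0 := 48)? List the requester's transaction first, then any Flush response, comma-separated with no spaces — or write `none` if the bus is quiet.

bus = BusRdX

1. P0: store L0 := 48  bus=[BusRdX]  L0: P0=M P1=I  mem[L0]=70
2. P0: load  L0  bus=[-]  L0: P0=M P1=I  mem[L0]=70
3. P1: store L5 := 4  bus=[BusRdX]  L5: P0=I P1=M  mem[L5]=40
4. P1: load  L2  bus=[BusRd]  L2: P0=I P1=E  mem[L2]=40
5. P1: store L3 := 39  bus=[BusRdX]  L3: P0=I P1=M  mem[L3]=20
6. P1: store L0 := 67  bus=[BusRdX,Flush]  L0: P0=I P1=M  mem[L0]=48
7. P1: load  L1  bus=[BusRd]  L1: P0=I P1=E  mem[L1]=30
8. P0: load  L3  bus=[BusRd]  L3: P0=S P1=O  mem[L3]=20
9. P0: store L3 := 78  bus=[BusUpgr,Flush]  L3: P0=M P1=I  mem[L3]=39
10. P1: store L0 := 17  bus=[-]  L0: P0=I P1=M  mem[L0]=48
11. P1: load  L0  bus=[-]  L0: P0=I P1=M  mem[L0]=48
12. P1: load  L5  bus=[-]  L5: P0=I P1=M  mem[L5]=40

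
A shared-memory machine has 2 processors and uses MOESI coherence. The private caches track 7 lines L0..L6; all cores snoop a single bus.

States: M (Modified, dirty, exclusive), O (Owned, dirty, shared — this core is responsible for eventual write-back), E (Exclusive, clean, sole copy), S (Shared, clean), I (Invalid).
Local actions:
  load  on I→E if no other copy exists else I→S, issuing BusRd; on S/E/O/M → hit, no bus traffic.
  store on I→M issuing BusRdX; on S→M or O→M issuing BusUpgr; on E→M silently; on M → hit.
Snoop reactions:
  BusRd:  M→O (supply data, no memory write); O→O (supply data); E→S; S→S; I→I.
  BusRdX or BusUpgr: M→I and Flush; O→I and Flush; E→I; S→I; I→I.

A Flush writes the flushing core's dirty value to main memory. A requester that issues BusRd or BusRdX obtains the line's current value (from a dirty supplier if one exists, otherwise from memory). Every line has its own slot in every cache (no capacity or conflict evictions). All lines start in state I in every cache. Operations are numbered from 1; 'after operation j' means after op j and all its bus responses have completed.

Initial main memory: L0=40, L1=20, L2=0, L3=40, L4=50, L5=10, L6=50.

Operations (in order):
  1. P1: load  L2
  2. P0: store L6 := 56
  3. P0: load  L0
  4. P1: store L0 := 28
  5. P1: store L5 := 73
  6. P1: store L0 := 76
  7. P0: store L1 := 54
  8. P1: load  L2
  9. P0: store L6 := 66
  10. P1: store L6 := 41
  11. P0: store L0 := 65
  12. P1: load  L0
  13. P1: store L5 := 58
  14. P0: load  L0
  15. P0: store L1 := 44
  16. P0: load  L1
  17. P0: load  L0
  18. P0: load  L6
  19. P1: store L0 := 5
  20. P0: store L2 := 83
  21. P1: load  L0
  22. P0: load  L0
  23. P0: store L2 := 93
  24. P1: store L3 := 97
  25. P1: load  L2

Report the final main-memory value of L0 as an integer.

step 1: P1: load  L2  ⟶  IE  (L2)  txn=BusRd  M[L2]=0
step 2: P0: store L6 := 56  ⟶  MI  (L6)  txn=BusRdX  M[L6]=50
step 3: P0: load  L0  ⟶  EI  (L0)  txn=BusRd  M[L0]=40
step 4: P1: store L0 := 28  ⟶  IM  (L0)  txn=BusRdX  M[L0]=40
step 5: P1: store L5 := 73  ⟶  IM  (L5)  txn=BusRdX  M[L5]=10
step 6: P1: store L0 := 76  ⟶  IM  (L0)  txn=∅  M[L0]=40
step 7: P0: store L1 := 54  ⟶  MI  (L1)  txn=BusRdX  M[L1]=20
step 8: P1: load  L2  ⟶  IE  (L2)  txn=∅  M[L2]=0
step 9: P0: store L6 := 66  ⟶  MI  (L6)  txn=∅  M[L6]=50
step 10: P1: store L6 := 41  ⟶  IM  (L6)  txn=BusRdX+Flush  M[L6]=66
step 11: P0: store L0 := 65  ⟶  MI  (L0)  txn=BusRdX+Flush  M[L0]=76
step 12: P1: load  L0  ⟶  OS  (L0)  txn=BusRd  M[L0]=76
step 13: P1: store L5 := 58  ⟶  IM  (L5)  txn=∅  M[L5]=10
step 14: P0: load  L0  ⟶  OS  (L0)  txn=∅  M[L0]=76
step 15: P0: store L1 := 44  ⟶  MI  (L1)  txn=∅  M[L1]=20
step 16: P0: load  L1  ⟶  MI  (L1)  txn=∅  M[L1]=20
step 17: P0: load  L0  ⟶  OS  (L0)  txn=∅  M[L0]=76
step 18: P0: load  L6  ⟶  SO  (L6)  txn=BusRd  M[L6]=66
step 19: P1: store L0 := 5  ⟶  IM  (L0)  txn=BusUpgr+Flush  M[L0]=65
step 20: P0: store L2 := 83  ⟶  MI  (L2)  txn=BusRdX  M[L2]=0
step 21: P1: load  L0  ⟶  IM  (L0)  txn=∅  M[L0]=65
step 22: P0: load  L0  ⟶  SO  (L0)  txn=BusRd  M[L0]=65
step 23: P0: store L2 := 93  ⟶  MI  (L2)  txn=∅  M[L2]=0
step 24: P1: store L3 := 97  ⟶  IM  (L3)  txn=BusRdX  M[L3]=40
step 25: P1: load  L2  ⟶  OS  (L2)  txn=BusRd  M[L2]=0

memory[L0] = 65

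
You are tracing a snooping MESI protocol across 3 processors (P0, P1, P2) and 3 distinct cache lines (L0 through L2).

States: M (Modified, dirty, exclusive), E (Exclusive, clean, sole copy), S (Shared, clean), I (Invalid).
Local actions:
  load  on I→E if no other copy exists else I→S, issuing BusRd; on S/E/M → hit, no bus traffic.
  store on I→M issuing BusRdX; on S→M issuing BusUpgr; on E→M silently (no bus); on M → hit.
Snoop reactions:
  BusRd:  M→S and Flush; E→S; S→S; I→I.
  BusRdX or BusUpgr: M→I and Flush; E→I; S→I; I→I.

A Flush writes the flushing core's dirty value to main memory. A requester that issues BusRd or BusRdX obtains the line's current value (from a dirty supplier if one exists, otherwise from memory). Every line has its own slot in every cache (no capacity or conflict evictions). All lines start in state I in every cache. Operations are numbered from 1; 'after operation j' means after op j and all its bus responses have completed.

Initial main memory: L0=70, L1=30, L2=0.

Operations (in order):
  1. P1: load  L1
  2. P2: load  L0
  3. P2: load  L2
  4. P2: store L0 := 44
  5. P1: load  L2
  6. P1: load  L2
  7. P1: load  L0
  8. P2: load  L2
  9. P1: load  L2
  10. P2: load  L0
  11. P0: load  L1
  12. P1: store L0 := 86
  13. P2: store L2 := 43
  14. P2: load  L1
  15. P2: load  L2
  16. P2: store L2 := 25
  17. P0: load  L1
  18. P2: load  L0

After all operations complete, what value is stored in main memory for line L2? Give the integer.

memory[L2] = 0

[1] P1: load  L1 | P0:I, P1:E(30), P2:I | bus: BusRd
[2] P2: load  L0 | P0:I, P1:I, P2:E(70) | bus: BusRd
[3] P2: load  L2 | P0:I, P1:I, P2:E(0) | bus: BusRd
[4] P2: store L0 := 44 | P0:I, P1:I, P2:M(44) | bus: none
[5] P1: load  L2 | P0:I, P1:S(0), P2:S(0) | bus: BusRd
[6] P1: load  L2 | P0:I, P1:S(0), P2:S(0) | bus: none
[7] P1: load  L0 | P0:I, P1:S(44), P2:S(44) | bus: BusRd,Flush
[8] P2: load  L2 | P0:I, P1:S(0), P2:S(0) | bus: none
[9] P1: load  L2 | P0:I, P1:S(0), P2:S(0) | bus: none
[10] P2: load  L0 | P0:I, P1:S(44), P2:S(44) | bus: none
[11] P0: load  L1 | P0:S(30), P1:S(30), P2:I | bus: BusRd
[12] P1: store L0 := 86 | P0:I, P1:M(86), P2:I | bus: BusUpgr
[13] P2: store L2 := 43 | P0:I, P1:I, P2:M(43) | bus: BusUpgr
[14] P2: load  L1 | P0:S(30), P1:S(30), P2:S(30) | bus: BusRd
[15] P2: load  L2 | P0:I, P1:I, P2:M(43) | bus: none
[16] P2: store L2 := 25 | P0:I, P1:I, P2:M(25) | bus: none
[17] P0: load  L1 | P0:S(30), P1:S(30), P2:S(30) | bus: none
[18] P2: load  L0 | P0:I, P1:S(86), P2:S(86) | bus: BusRd,Flush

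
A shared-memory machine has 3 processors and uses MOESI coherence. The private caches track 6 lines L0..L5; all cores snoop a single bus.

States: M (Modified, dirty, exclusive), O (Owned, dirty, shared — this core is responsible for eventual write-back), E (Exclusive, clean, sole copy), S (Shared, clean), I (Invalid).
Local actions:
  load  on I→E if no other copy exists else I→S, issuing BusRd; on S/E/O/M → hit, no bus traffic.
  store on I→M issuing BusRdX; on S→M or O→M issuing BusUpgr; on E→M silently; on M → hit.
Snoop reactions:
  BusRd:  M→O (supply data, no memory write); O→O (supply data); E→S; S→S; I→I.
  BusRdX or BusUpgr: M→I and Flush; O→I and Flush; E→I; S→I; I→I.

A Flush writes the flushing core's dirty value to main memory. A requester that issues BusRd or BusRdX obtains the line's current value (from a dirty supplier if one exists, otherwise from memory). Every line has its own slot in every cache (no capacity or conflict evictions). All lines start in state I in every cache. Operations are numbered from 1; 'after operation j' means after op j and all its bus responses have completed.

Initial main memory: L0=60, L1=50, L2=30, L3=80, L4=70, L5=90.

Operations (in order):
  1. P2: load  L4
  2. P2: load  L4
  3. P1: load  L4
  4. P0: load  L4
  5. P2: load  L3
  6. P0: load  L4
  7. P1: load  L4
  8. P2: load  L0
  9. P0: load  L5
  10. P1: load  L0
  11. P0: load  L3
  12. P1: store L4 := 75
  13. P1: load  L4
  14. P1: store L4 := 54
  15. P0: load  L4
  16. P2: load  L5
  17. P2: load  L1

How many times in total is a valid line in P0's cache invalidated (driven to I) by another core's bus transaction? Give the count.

invalidations = 1

[1] P2: load  L4 | P0:I, P1:I, P2:E(70) | bus: BusRd
[2] P2: load  L4 | P0:I, P1:I, P2:E(70) | bus: none
[3] P1: load  L4 | P0:I, P1:S(70), P2:S(70) | bus: BusRd
[4] P0: load  L4 | P0:S(70), P1:S(70), P2:S(70) | bus: BusRd
[5] P2: load  L3 | P0:I, P1:I, P2:E(80) | bus: BusRd
[6] P0: load  L4 | P0:S(70), P1:S(70), P2:S(70) | bus: none
[7] P1: load  L4 | P0:S(70), P1:S(70), P2:S(70) | bus: none
[8] P2: load  L0 | P0:I, P1:I, P2:E(60) | bus: BusRd
[9] P0: load  L5 | P0:E(90), P1:I, P2:I | bus: BusRd
[10] P1: load  L0 | P0:I, P1:S(60), P2:S(60) | bus: BusRd
[11] P0: load  L3 | P0:S(80), P1:I, P2:S(80) | bus: BusRd
[12] P1: store L4 := 75 | P0:I, P1:M(75), P2:I | bus: BusUpgr
[13] P1: load  L4 | P0:I, P1:M(75), P2:I | bus: none
[14] P1: store L4 := 54 | P0:I, P1:M(54), P2:I | bus: none
[15] P0: load  L4 | P0:S(54), P1:O(54), P2:I | bus: BusRd
[16] P2: load  L5 | P0:S(90), P1:I, P2:S(90) | bus: BusRd
[17] P2: load  L1 | P0:I, P1:I, P2:E(50) | bus: BusRd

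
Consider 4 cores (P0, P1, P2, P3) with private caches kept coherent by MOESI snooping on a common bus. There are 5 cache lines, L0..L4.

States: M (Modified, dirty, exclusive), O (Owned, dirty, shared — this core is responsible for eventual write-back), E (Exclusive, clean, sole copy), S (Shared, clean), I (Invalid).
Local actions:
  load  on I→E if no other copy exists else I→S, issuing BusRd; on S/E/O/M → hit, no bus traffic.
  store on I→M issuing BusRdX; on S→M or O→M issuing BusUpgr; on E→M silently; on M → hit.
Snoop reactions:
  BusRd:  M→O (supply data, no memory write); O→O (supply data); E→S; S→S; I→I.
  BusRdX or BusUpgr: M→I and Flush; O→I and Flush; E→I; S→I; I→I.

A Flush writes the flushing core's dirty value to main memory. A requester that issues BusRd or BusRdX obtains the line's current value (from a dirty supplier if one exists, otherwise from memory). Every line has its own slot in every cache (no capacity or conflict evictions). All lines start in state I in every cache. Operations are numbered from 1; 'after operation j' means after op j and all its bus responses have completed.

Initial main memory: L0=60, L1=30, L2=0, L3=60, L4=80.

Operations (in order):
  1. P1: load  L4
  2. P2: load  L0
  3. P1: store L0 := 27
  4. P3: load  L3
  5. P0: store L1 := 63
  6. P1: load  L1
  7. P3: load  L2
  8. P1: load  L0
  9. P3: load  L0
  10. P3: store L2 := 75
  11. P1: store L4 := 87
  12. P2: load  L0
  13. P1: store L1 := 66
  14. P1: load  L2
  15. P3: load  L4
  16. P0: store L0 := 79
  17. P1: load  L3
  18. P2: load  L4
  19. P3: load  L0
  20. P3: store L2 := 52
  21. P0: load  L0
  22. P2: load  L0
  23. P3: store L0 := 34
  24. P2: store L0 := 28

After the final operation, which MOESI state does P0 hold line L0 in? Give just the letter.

state = I

  op1 P1: load  L4 → I/E/I/I on L4; bus BusRd; mem=80
  op2 P2: load  L0 → I/I/E/I on L0; bus BusRd; mem=60
  op3 P1: store L0 := 27 → I/M/I/I on L0; bus BusRdX; mem=60
  op4 P3: load  L3 → I/I/I/E on L3; bus BusRd; mem=60
  op5 P0: store L1 := 63 → M/I/I/I on L1; bus BusRdX; mem=30
  op6 P1: load  L1 → O/S/I/I on L1; bus BusRd; mem=30
  op7 P3: load  L2 → I/I/I/E on L2; bus BusRd; mem=0
  op8 P1: load  L0 → I/M/I/I on L0; bus (none); mem=60
  op9 P3: load  L0 → I/O/I/S on L0; bus BusRd; mem=60
  op10 P3: store L2 := 75 → I/I/I/M on L2; bus (none); mem=0
  op11 P1: store L4 := 87 → I/M/I/I on L4; bus (none); mem=80
  op12 P2: load  L0 → I/O/S/S on L0; bus BusRd; mem=60
  op13 P1: store L1 := 66 → I/M/I/I on L1; bus BusUpgr Flush; mem=63
  op14 P1: load  L2 → I/S/I/O on L2; bus BusRd; mem=0
  op15 P3: load  L4 → I/O/I/S on L4; bus BusRd; mem=80
  op16 P0: store L0 := 79 → M/I/I/I on L0; bus BusRdX Flush; mem=27
  op17 P1: load  L3 → I/S/I/S on L3; bus BusRd; mem=60
  op18 P2: load  L4 → I/O/S/S on L4; bus BusRd; mem=80
  op19 P3: load  L0 → O/I/I/S on L0; bus BusRd; mem=27
  op20 P3: store L2 := 52 → I/I/I/M on L2; bus BusUpgr; mem=0
  op21 P0: load  L0 → O/I/I/S on L0; bus (none); mem=27
  op22 P2: load  L0 → O/I/S/S on L0; bus BusRd; mem=27
  op23 P3: store L0 := 34 → I/I/I/M on L0; bus BusUpgr Flush; mem=79
  op24 P2: store L0 := 28 → I/I/M/I on L0; bus BusRdX Flush; mem=34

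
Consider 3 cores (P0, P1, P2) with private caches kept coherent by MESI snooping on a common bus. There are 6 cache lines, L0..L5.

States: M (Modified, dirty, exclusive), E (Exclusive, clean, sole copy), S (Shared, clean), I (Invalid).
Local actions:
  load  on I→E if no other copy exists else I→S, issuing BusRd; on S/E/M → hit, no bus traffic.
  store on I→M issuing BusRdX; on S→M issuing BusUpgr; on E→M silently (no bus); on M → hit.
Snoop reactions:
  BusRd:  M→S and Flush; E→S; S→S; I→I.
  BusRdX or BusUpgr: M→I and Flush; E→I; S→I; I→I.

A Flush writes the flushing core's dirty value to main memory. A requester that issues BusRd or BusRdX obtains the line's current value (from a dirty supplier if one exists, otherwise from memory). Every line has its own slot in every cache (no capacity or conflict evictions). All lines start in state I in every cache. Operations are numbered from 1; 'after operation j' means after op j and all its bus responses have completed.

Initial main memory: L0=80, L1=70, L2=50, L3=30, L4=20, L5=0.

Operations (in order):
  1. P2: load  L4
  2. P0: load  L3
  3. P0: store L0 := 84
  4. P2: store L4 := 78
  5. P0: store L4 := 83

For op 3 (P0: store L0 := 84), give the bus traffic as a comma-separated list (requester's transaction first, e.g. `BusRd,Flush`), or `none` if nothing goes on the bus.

bus = BusRdX

step 1: P2: load  L4  ⟶  IIE  (L4)  txn=BusRd  M[L4]=20
step 2: P0: load  L3  ⟶  EII  (L3)  txn=BusRd  M[L3]=30
step 3: P0: store L0 := 84  ⟶  MII  (L0)  txn=BusRdX  M[L0]=80
step 4: P2: store L4 := 78  ⟶  IIM  (L4)  txn=∅  M[L4]=20
step 5: P0: store L4 := 83  ⟶  MII  (L4)  txn=BusRdX+Flush  M[L4]=78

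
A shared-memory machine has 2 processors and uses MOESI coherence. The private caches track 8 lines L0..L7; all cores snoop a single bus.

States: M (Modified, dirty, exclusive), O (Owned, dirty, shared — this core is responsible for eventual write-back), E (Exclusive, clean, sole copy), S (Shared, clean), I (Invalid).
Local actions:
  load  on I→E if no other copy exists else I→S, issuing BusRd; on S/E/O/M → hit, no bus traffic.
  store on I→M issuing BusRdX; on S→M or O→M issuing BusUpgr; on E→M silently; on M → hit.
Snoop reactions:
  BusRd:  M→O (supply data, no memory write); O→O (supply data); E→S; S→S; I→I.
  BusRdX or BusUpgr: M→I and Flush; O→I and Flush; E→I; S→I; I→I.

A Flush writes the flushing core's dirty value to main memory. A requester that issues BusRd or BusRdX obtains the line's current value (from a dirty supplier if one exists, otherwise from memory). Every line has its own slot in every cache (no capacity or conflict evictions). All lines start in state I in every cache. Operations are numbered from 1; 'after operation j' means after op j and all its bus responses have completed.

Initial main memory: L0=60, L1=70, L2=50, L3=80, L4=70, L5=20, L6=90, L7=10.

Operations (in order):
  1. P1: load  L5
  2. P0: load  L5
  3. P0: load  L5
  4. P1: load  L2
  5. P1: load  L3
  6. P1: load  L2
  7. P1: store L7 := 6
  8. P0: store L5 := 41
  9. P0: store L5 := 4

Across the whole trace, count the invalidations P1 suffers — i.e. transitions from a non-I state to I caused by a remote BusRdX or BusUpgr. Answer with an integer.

invalidations = 1

[1] P1: load  L5 | P0:I, P1:E(20) | bus: BusRd
[2] P0: load  L5 | P0:S(20), P1:S(20) | bus: BusRd
[3] P0: load  L5 | P0:S(20), P1:S(20) | bus: none
[4] P1: load  L2 | P0:I, P1:E(50) | bus: BusRd
[5] P1: load  L3 | P0:I, P1:E(80) | bus: BusRd
[6] P1: load  L2 | P0:I, P1:E(50) | bus: none
[7] P1: store L7 := 6 | P0:I, P1:M(6) | bus: BusRdX
[8] P0: store L5 := 41 | P0:M(41), P1:I | bus: BusUpgr
[9] P0: store L5 := 4 | P0:M(4), P1:I | bus: none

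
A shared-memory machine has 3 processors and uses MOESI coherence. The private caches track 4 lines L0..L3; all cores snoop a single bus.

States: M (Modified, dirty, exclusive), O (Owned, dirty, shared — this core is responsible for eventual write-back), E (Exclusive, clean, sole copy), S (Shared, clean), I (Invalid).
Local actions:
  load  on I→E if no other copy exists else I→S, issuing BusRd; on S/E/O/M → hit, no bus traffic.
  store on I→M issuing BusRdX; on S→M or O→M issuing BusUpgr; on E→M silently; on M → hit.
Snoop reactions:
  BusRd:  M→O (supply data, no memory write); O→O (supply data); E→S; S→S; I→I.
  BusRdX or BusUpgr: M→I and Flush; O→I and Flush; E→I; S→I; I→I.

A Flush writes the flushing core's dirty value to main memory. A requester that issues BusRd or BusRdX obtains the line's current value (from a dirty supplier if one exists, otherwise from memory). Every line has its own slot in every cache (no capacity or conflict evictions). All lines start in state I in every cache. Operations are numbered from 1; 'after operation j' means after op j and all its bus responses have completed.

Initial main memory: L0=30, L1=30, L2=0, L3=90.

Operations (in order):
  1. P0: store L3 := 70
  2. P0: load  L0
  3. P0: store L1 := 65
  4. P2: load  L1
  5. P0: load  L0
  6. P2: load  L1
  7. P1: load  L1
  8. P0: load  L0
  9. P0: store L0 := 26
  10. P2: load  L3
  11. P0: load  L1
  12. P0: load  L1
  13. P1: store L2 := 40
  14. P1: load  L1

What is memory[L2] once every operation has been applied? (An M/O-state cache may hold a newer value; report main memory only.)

  op1 P0: store L3 := 70 → M/I/I on L3; bus BusRdX; mem=90
  op2 P0: load  L0 → E/I/I on L0; bus BusRd; mem=30
  op3 P0: store L1 := 65 → M/I/I on L1; bus BusRdX; mem=30
  op4 P2: load  L1 → O/I/S on L1; bus BusRd; mem=30
  op5 P0: load  L0 → E/I/I on L0; bus (none); mem=30
  op6 P2: load  L1 → O/I/S on L1; bus (none); mem=30
  op7 P1: load  L1 → O/S/S on L1; bus BusRd; mem=30
  op8 P0: load  L0 → E/I/I on L0; bus (none); mem=30
  op9 P0: store L0 := 26 → M/I/I on L0; bus (none); mem=30
  op10 P2: load  L3 → O/I/S on L3; bus BusRd; mem=90
  op11 P0: load  L1 → O/S/S on L1; bus (none); mem=30
  op12 P0: load  L1 → O/S/S on L1; bus (none); mem=30
  op13 P1: store L2 := 40 → I/M/I on L2; bus BusRdX; mem=0
  op14 P1: load  L1 → O/S/S on L1; bus (none); mem=30

memory[L2] = 0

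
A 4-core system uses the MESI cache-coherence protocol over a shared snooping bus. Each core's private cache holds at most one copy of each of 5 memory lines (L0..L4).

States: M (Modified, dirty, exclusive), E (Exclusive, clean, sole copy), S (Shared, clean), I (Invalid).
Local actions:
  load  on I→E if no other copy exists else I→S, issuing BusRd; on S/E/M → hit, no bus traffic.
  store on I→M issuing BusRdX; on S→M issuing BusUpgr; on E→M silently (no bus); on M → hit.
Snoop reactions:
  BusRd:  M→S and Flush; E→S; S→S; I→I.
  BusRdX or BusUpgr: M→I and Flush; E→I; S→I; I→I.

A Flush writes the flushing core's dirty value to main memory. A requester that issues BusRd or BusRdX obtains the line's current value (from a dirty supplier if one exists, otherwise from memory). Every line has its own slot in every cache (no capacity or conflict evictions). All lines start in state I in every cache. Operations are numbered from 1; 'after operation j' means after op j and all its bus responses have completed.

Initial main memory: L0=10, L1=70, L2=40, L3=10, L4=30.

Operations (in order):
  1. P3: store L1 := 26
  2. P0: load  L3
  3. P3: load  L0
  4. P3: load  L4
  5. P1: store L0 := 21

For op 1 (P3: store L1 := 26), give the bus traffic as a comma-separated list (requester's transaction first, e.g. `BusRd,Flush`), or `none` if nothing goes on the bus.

1. P3: store L1 := 26  bus=[BusRdX]  L1: P0=I P1=I P2=I P3=M  mem[L1]=70
2. P0: load  L3  bus=[BusRd]  L3: P0=E P1=I P2=I P3=I  mem[L3]=10
3. P3: load  L0  bus=[BusRd]  L0: P0=I P1=I P2=I P3=E  mem[L0]=10
4. P3: load  L4  bus=[BusRd]  L4: P0=I P1=I P2=I P3=E  mem[L4]=30
5. P1: store L0 := 21  bus=[BusRdX]  L0: P0=I P1=M P2=I P3=I  mem[L0]=10

bus = BusRdX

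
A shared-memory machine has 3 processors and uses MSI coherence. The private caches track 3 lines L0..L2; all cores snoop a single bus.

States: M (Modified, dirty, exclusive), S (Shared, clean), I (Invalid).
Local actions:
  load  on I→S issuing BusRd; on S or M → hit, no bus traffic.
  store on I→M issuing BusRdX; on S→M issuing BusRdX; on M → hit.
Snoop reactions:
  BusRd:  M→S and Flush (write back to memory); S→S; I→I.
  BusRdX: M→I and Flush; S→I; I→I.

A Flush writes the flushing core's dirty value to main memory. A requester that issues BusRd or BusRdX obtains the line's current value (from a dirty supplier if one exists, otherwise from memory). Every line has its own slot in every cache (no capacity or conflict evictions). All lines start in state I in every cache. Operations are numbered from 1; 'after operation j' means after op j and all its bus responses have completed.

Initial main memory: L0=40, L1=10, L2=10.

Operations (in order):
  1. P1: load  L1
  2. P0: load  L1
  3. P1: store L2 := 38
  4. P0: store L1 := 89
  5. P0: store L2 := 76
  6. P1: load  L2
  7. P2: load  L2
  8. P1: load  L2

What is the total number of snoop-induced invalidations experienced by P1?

1. P1: load  L1  bus=[BusRd]  L1: P0=I P1=S P2=I  mem[L1]=10
2. P0: load  L1  bus=[BusRd]  L1: P0=S P1=S P2=I  mem[L1]=10
3. P1: store L2 := 38  bus=[BusRdX]  L2: P0=I P1=M P2=I  mem[L2]=10
4. P0: store L1 := 89  bus=[BusRdX]  L1: P0=M P1=I P2=I  mem[L1]=10
5. P0: store L2 := 76  bus=[BusRdX,Flush]  L2: P0=M P1=I P2=I  mem[L2]=38
6. P1: load  L2  bus=[BusRd,Flush]  L2: P0=S P1=S P2=I  mem[L2]=76
7. P2: load  L2  bus=[BusRd]  L2: P0=S P1=S P2=S  mem[L2]=76
8. P1: load  L2  bus=[-]  L2: P0=S P1=S P2=S  mem[L2]=76

invalidations = 2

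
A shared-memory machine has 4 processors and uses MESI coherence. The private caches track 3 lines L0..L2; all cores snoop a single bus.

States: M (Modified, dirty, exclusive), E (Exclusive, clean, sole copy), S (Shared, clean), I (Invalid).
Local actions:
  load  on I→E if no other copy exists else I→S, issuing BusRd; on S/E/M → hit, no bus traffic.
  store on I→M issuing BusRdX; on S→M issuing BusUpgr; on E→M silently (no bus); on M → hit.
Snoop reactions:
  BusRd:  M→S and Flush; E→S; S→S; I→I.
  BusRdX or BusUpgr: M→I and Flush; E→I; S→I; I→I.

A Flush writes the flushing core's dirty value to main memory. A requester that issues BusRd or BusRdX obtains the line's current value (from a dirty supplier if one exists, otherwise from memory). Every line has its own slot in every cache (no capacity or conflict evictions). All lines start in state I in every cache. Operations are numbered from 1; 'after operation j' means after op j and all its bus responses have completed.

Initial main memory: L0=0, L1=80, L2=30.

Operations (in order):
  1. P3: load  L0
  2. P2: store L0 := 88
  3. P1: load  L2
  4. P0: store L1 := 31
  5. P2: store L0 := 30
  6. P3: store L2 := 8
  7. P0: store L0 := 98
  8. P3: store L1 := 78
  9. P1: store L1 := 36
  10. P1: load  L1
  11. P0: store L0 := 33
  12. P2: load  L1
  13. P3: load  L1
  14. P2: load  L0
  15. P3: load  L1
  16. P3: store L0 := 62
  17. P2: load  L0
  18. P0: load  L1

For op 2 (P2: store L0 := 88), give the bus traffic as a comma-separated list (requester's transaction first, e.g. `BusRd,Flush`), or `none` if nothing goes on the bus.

bus = BusRdX

  op1 P3: load  L0 → I/I/I/E on L0; bus BusRd; mem=0
  op2 P2: store L0 := 88 → I/I/M/I on L0; bus BusRdX; mem=0
  op3 P1: load  L2 → I/E/I/I on L2; bus BusRd; mem=30
  op4 P0: store L1 := 31 → M/I/I/I on L1; bus BusRdX; mem=80
  op5 P2: store L0 := 30 → I/I/M/I on L0; bus (none); mem=0
  op6 P3: store L2 := 8 → I/I/I/M on L2; bus BusRdX; mem=30
  op7 P0: store L0 := 98 → M/I/I/I on L0; bus BusRdX Flush; mem=30
  op8 P3: store L1 := 78 → I/I/I/M on L1; bus BusRdX Flush; mem=31
  op9 P1: store L1 := 36 → I/M/I/I on L1; bus BusRdX Flush; mem=78
  op10 P1: load  L1 → I/M/I/I on L1; bus (none); mem=78
  op11 P0: store L0 := 33 → M/I/I/I on L0; bus (none); mem=30
  op12 P2: load  L1 → I/S/S/I on L1; bus BusRd Flush; mem=36
  op13 P3: load  L1 → I/S/S/S on L1; bus BusRd; mem=36
  op14 P2: load  L0 → S/I/S/I on L0; bus BusRd Flush; mem=33
  op15 P3: load  L1 → I/S/S/S on L1; bus (none); mem=36
  op16 P3: store L0 := 62 → I/I/I/M on L0; bus BusRdX; mem=33
  op17 P2: load  L0 → I/I/S/S on L0; bus BusRd Flush; mem=62
  op18 P0: load  L1 → S/S/S/S on L1; bus BusRd; mem=36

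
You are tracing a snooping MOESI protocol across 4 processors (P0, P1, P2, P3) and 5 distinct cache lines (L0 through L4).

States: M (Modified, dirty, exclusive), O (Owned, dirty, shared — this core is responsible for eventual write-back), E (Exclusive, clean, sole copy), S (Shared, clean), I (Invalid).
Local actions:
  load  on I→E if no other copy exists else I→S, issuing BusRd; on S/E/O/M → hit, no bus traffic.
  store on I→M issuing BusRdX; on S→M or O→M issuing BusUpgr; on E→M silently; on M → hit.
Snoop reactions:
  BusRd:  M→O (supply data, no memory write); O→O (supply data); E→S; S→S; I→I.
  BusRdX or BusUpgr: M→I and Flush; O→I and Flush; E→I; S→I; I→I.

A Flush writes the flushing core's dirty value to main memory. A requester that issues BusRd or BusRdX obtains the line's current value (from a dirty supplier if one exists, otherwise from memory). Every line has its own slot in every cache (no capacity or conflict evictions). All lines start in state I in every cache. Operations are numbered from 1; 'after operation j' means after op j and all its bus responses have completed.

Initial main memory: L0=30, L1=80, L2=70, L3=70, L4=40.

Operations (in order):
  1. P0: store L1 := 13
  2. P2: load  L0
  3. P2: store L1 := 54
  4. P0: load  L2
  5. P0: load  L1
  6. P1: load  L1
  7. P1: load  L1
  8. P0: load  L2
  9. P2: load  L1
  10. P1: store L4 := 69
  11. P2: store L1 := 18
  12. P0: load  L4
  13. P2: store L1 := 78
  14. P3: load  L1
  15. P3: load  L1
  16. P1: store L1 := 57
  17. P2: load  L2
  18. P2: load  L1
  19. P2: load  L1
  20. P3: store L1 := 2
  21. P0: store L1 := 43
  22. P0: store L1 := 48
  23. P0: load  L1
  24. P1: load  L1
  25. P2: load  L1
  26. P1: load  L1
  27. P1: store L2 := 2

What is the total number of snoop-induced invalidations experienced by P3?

invalidations = 2

[1] P0: store L1 := 13 | P0:M(13), P1:I, P2:I, P3:I | bus: BusRdX
[2] P2: load  L0 | P0:I, P1:I, P2:E(30), P3:I | bus: BusRd
[3] P2: store L1 := 54 | P0:I, P1:I, P2:M(54), P3:I | bus: BusRdX,Flush
[4] P0: load  L2 | P0:E(70), P1:I, P2:I, P3:I | bus: BusRd
[5] P0: load  L1 | P0:S(54), P1:I, P2:O(54), P3:I | bus: BusRd
[6] P1: load  L1 | P0:S(54), P1:S(54), P2:O(54), P3:I | bus: BusRd
[7] P1: load  L1 | P0:S(54), P1:S(54), P2:O(54), P3:I | bus: none
[8] P0: load  L2 | P0:E(70), P1:I, P2:I, P3:I | bus: none
[9] P2: load  L1 | P0:S(54), P1:S(54), P2:O(54), P3:I | bus: none
[10] P1: store L4 := 69 | P0:I, P1:M(69), P2:I, P3:I | bus: BusRdX
[11] P2: store L1 := 18 | P0:I, P1:I, P2:M(18), P3:I | bus: BusUpgr
[12] P0: load  L4 | P0:S(69), P1:O(69), P2:I, P3:I | bus: BusRd
[13] P2: store L1 := 78 | P0:I, P1:I, P2:M(78), P3:I | bus: none
[14] P3: load  L1 | P0:I, P1:I, P2:O(78), P3:S(78) | bus: BusRd
[15] P3: load  L1 | P0:I, P1:I, P2:O(78), P3:S(78) | bus: none
[16] P1: store L1 := 57 | P0:I, P1:M(57), P2:I, P3:I | bus: BusRdX,Flush
[17] P2: load  L2 | P0:S(70), P1:I, P2:S(70), P3:I | bus: BusRd
[18] P2: load  L1 | P0:I, P1:O(57), P2:S(57), P3:I | bus: BusRd
[19] P2: load  L1 | P0:I, P1:O(57), P2:S(57), P3:I | bus: none
[20] P3: store L1 := 2 | P0:I, P1:I, P2:I, P3:M(2) | bus: BusRdX,Flush
[21] P0: store L1 := 43 | P0:M(43), P1:I, P2:I, P3:I | bus: BusRdX,Flush
[22] P0: store L1 := 48 | P0:M(48), P1:I, P2:I, P3:I | bus: none
[23] P0: load  L1 | P0:M(48), P1:I, P2:I, P3:I | bus: none
[24] P1: load  L1 | P0:O(48), P1:S(48), P2:I, P3:I | bus: BusRd
[25] P2: load  L1 | P0:O(48), P1:S(48), P2:S(48), P3:I | bus: BusRd
[26] P1: load  L1 | P0:O(48), P1:S(48), P2:S(48), P3:I | bus: none
[27] P1: store L2 := 2 | P0:I, P1:M(2), P2:I, P3:I | bus: BusRdX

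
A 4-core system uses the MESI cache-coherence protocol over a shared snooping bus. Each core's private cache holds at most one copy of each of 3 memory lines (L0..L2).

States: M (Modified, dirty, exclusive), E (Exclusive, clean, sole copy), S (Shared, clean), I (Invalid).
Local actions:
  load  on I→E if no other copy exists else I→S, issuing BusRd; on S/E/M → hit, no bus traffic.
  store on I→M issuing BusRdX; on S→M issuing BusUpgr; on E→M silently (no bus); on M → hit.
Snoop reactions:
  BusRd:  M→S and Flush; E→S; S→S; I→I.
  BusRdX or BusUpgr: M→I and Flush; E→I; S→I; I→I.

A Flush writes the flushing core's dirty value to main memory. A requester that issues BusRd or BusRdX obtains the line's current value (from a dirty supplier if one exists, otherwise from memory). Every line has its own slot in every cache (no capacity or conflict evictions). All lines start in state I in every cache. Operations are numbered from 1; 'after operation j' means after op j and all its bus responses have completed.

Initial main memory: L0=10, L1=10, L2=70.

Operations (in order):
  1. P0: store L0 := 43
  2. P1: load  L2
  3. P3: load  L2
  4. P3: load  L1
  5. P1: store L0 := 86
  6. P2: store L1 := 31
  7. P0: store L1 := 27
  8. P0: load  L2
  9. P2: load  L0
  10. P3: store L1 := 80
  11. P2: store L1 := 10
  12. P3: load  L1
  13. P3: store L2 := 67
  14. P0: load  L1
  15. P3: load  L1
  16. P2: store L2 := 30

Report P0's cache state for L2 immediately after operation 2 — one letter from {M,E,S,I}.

state = I

step 1: P0: store L0 := 43  ⟶  MIII  (L0)  txn=BusRdX  M[L0]=10
step 2: P1: load  L2  ⟶  IEII  (L2)  txn=BusRd  M[L2]=70
step 3: P3: load  L2  ⟶  ISIS  (L2)  txn=BusRd  M[L2]=70
step 4: P3: load  L1  ⟶  IIIE  (L1)  txn=BusRd  M[L1]=10
step 5: P1: store L0 := 86  ⟶  IMII  (L0)  txn=BusRdX+Flush  M[L0]=43
step 6: P2: store L1 := 31  ⟶  IIMI  (L1)  txn=BusRdX  M[L1]=10
step 7: P0: store L1 := 27  ⟶  MIII  (L1)  txn=BusRdX+Flush  M[L1]=31
step 8: P0: load  L2  ⟶  SSIS  (L2)  txn=BusRd  M[L2]=70
step 9: P2: load  L0  ⟶  ISSI  (L0)  txn=BusRd+Flush  M[L0]=86
step 10: P3: store L1 := 80  ⟶  IIIM  (L1)  txn=BusRdX+Flush  M[L1]=27
step 11: P2: store L1 := 10  ⟶  IIMI  (L1)  txn=BusRdX+Flush  M[L1]=80
step 12: P3: load  L1  ⟶  IISS  (L1)  txn=BusRd+Flush  M[L1]=10
step 13: P3: store L2 := 67  ⟶  IIIM  (L2)  txn=BusUpgr  M[L2]=70
step 14: P0: load  L1  ⟶  SISS  (L1)  txn=BusRd  M[L1]=10
step 15: P3: load  L1  ⟶  SISS  (L1)  txn=∅  M[L1]=10
step 16: P2: store L2 := 30  ⟶  IIMI  (L2)  txn=BusRdX+Flush  M[L2]=67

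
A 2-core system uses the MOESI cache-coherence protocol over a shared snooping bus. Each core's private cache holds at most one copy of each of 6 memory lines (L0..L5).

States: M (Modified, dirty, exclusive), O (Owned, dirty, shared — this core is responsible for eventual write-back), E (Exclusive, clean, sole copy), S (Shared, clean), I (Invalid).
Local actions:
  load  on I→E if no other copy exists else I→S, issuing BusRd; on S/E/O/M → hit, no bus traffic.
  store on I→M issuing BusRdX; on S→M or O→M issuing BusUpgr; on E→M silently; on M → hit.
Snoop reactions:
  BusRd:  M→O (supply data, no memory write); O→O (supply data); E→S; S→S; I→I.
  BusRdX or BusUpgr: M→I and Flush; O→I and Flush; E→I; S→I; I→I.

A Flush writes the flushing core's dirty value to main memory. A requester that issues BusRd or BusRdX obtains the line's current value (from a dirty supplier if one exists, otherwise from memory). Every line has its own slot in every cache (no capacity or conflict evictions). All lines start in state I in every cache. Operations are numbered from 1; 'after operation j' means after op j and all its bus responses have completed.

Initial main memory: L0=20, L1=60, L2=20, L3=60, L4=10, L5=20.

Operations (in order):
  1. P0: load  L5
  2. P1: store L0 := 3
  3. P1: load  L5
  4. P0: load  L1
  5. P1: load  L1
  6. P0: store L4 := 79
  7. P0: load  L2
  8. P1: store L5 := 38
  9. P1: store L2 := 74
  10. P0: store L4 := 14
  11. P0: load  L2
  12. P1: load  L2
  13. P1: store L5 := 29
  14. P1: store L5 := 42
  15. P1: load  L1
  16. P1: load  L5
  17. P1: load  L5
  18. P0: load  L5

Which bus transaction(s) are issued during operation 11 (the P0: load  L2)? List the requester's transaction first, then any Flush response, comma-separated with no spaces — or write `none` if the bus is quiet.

bus = BusRd

step 1: P0: load  L5  ⟶  EI  (L5)  txn=BusRd  M[L5]=20
step 2: P1: store L0 := 3  ⟶  IM  (L0)  txn=BusRdX  M[L0]=20
step 3: P1: load  L5  ⟶  SS  (L5)  txn=BusRd  M[L5]=20
step 4: P0: load  L1  ⟶  EI  (L1)  txn=BusRd  M[L1]=60
step 5: P1: load  L1  ⟶  SS  (L1)  txn=BusRd  M[L1]=60
step 6: P0: store L4 := 79  ⟶  MI  (L4)  txn=BusRdX  M[L4]=10
step 7: P0: load  L2  ⟶  EI  (L2)  txn=BusRd  M[L2]=20
step 8: P1: store L5 := 38  ⟶  IM  (L5)  txn=BusUpgr  M[L5]=20
step 9: P1: store L2 := 74  ⟶  IM  (L2)  txn=BusRdX  M[L2]=20
step 10: P0: store L4 := 14  ⟶  MI  (L4)  txn=∅  M[L4]=10
step 11: P0: load  L2  ⟶  SO  (L2)  txn=BusRd  M[L2]=20
step 12: P1: load  L2  ⟶  SO  (L2)  txn=∅  M[L2]=20
step 13: P1: store L5 := 29  ⟶  IM  (L5)  txn=∅  M[L5]=20
step 14: P1: store L5 := 42  ⟶  IM  (L5)  txn=∅  M[L5]=20
step 15: P1: load  L1  ⟶  SS  (L1)  txn=∅  M[L1]=60
step 16: P1: load  L5  ⟶  IM  (L5)  txn=∅  M[L5]=20
step 17: P1: load  L5  ⟶  IM  (L5)  txn=∅  M[L5]=20
step 18: P0: load  L5  ⟶  SO  (L5)  txn=BusRd  M[L5]=20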